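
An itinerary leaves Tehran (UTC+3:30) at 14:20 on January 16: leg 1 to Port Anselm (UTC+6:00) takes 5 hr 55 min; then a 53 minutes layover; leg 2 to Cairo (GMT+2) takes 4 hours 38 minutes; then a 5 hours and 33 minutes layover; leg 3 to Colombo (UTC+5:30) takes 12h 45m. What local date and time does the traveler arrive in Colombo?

Convert departure to UTC: 14:20 − 3:30 = 10:50 UTC on Jan 16.
Add 5 hours and 55 minutes leg 1 → 16:45 UTC.
Add 53 minutes layover in Port Anselm → 17:38 UTC.
Add 4 hours 38 minutes leg 2 → 22:16 UTC.
Add 5 hours 33 minutes layover in Cairo → 03:49 UTC (Jan 17).
Add 12 hours and 45 minutes leg 3 → 16:34 UTC.
Colombo is UTC+5:30, so local arrival = 16:34 + 5:30 = 22:04 on Jan 17.

22:04 on January 17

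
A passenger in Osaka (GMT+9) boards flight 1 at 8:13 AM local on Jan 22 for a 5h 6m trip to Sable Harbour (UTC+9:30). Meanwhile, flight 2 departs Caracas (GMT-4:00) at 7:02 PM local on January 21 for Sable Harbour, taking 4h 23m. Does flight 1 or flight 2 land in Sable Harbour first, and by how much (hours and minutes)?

Flight 1 in UTC: 8:13 AM − 9:00 = 11:13 PM on Jan 21.
+5 hours 6 minutes → arrive 4:19 AM UTC on Jan 22.
Flight 2 in UTC: 7:02 PM + 4:00 = 11:02 PM on Jan 21.
+4 hours and 23 minutes → arrive 3:25 AM UTC on Jan 22.
Flight 2 lands earlier by 54 minutes.

the second, by 54 minutes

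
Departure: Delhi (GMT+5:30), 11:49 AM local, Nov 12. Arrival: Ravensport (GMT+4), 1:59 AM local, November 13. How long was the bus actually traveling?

Departure in UTC: 11:49 AM − 5:30 = 6:19 AM on Nov 12.
Arrival in UTC: 1:59 AM − 4:00 = 9:59 PM on Nov 12.
Elapsed = 9:59 PM − 6:19 AM = 15 hours 40 minutes.

15 hours 40 minutes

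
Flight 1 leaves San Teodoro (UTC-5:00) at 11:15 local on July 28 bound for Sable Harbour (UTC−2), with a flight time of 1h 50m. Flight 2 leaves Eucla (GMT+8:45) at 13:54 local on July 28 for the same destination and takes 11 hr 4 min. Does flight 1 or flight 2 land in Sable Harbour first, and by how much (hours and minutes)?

Flight 1 in UTC: 11:15 + 5:00 = 16:15 on Jul 28.
+1 hour and 50 minutes → arrive 18:05 UTC on Jul 28.
Flight 2 in UTC: 13:54 − 8:45 = 05:09 on Jul 28.
+11 hours and 4 minutes → arrive 16:13 UTC on Jul 28.
Flight 2 lands earlier by 1 hour 52 minutes.

the second, by 1 hour 52 minutes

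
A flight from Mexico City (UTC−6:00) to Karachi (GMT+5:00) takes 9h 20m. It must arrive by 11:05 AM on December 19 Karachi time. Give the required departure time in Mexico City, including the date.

Target arrival in UTC: 11:05 AM − 5:00 = 6:05 AM on Dec 19.
Subtract 9 hours 20 minutes → departure 8:45 PM UTC on Dec 18.
Mexico City is UTC−6:00: 8:45 PM − 6:00 = 2:45 PM on Dec 18.

2:45 PM on December 18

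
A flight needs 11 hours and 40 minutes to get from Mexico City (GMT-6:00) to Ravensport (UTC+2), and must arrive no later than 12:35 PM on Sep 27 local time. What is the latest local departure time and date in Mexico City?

4:55 PM on September 26

Target arrival in UTC: 12:35 PM − 2:00 = 10:35 AM on Sep 27.
Subtract 11 hours 40 minutes → departure 10:55 PM UTC on Sep 26.
Mexico City is UTC−6:00: 10:55 PM − 6:00 = 4:55 PM on Sep 26.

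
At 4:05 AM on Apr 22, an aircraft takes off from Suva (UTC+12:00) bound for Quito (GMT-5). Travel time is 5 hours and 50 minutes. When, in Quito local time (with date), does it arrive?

4:55 PM on April 21

Convert departure to UTC: 4:05 AM − 12:00 = 4:05 PM UTC on Apr 21.
Add 5 hours and 50 minutes travel time → 9:55 PM UTC.
Quito is UTC−5:00, so local arrival = 9:55 PM − 5:00 = 4:55 PM on Apr 21.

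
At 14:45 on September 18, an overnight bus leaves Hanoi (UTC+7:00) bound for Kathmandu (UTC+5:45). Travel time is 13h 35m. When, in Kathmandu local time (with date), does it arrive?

Convert departure to UTC: 14:45 − 7:00 = 07:45 UTC on Sep 18.
Add 13 hours 35 minutes travel time → 21:20 UTC.
Kathmandu is UTC+5:45, so local arrival = 21:20 + 5:45 = 03:05 on Sep 19.

03:05 on September 19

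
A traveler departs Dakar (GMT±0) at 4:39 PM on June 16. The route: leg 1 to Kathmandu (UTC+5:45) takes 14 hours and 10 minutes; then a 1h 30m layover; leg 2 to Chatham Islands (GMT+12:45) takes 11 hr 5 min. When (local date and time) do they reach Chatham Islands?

8:09 AM on June 18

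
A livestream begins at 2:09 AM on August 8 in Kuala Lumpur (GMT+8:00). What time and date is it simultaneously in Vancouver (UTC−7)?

11:09 AM on August 7

Vancouver is 15:00 behind Kuala Lumpur.
Shift by the zone difference: 2:09 AM − 15:00 = 11:09 AM on Aug 7 in Vancouver.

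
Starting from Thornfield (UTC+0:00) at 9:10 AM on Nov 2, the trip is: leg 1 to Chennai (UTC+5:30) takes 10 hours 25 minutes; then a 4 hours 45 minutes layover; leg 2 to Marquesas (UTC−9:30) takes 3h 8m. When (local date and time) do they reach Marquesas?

5:58 PM on Nov 2

Thornfield is at UTC+0, so departure is already 9:10 AM UTC on Nov 2.
Add 10 hours and 25 minutes leg 1 → 7:35 PM UTC.
Add 4 hours 45 minutes layover in Chennai → 12:20 AM UTC (Nov 3).
Add 3 hours 8 minutes leg 2 → 3:28 AM UTC.
Marquesas is UTC−9:30, so local arrival = 3:28 AM − 9:30 = 5:58 PM on Nov 2.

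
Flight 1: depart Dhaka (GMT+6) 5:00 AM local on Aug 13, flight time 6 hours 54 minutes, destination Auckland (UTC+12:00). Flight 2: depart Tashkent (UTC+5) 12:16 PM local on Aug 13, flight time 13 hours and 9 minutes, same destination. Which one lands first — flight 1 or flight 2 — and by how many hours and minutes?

the first, by 14 hours 31 minutes

Flight 1 in UTC: 5:00 AM − 6:00 = 11:00 PM on Aug 12.
+6 hours 54 minutes → arrive 5:54 AM UTC on Aug 13.
Flight 2 in UTC: 12:16 PM − 5:00 = 7:16 AM on Aug 13.
+13 hours 9 minutes → arrive 8:25 PM UTC on Aug 13.
Flight 1 lands earlier by 14 hours 31 minutes.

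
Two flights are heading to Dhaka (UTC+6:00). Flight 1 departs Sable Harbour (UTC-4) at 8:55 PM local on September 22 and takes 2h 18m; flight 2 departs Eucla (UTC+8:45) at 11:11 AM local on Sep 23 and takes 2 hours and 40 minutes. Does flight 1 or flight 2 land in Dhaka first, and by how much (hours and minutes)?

the first, by 1 hour 53 minutes

Flight 1 in UTC: 8:55 PM + 4:00 = 12:55 AM on Sep 23.
+2 hours 18 minutes → arrive 3:13 AM UTC on Sep 23.
Flight 2 in UTC: 11:11 AM − 8:45 = 2:26 AM on Sep 23.
+2 hours 40 minutes → arrive 5:06 AM UTC on Sep 23.
Flight 1 lands earlier by 1 hour 53 minutes.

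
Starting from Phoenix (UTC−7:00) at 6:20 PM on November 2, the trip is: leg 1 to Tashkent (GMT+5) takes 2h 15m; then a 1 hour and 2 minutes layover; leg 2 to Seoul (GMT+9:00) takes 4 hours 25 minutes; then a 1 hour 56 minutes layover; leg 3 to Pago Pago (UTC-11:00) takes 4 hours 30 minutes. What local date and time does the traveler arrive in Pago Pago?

4:28 AM on Nov 3

Convert departure to UTC: 6:20 PM + 7:00 = 1:20 AM UTC on Nov 3.
Add 2 hours and 15 minutes leg 1 → 3:35 AM UTC.
Add 1 hour and 2 minutes layover in Tashkent → 4:37 AM UTC.
Add 4 hours 25 minutes leg 2 → 9:02 AM UTC.
Add 1 hour 56 minutes layover in Seoul → 10:58 AM UTC.
Add 4 hours 30 minutes leg 3 → 3:28 PM UTC.
Pago Pago is UTC−11:00, so local arrival = 3:28 PM − 11:00 = 4:28 AM on Nov 3.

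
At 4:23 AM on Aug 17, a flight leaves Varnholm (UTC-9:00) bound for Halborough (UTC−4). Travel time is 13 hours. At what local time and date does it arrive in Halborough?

10:23 PM on Aug 17

Convert departure to UTC: 4:23 AM + 9:00 = 1:23 PM UTC on Aug 17.
Add 13 hours travel time → 2:23 AM UTC (Aug 18).
Halborough is UTC−4:00, so local arrival = 2:23 AM − 4:00 = 10:23 PM on Aug 17.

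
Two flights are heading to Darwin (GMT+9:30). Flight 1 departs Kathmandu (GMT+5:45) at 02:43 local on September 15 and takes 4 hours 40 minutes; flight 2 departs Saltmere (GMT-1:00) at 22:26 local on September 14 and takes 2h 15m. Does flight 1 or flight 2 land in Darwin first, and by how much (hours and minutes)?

the first, by 3 minutes

Flight 1 in UTC: 02:43 − 5:45 = 20:58 on Sep 14.
+4 hours and 40 minutes → arrive 01:38 UTC on Sep 15.
Flight 2 in UTC: 22:26 + 1:00 = 23:26 on Sep 14.
+2 hours and 15 minutes → arrive 01:41 UTC on Sep 15.
Flight 1 lands earlier by 3 minutes.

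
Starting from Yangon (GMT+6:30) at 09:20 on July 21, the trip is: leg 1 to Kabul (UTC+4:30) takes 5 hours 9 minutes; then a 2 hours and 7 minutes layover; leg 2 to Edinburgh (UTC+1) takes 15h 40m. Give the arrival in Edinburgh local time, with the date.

02:46 on July 22

Convert departure to UTC: 09:20 − 6:30 = 02:50 UTC on Jul 21.
Add 5 hours and 9 minutes leg 1 → 07:59 UTC.
Add 2 hours 7 minutes layover in Kabul → 10:06 UTC.
Add 15 hours 40 minutes leg 2 → 01:46 UTC (Jul 22).
Edinburgh is UTC+1:00, so local arrival = 01:46 + 1:00 = 02:46 on Jul 22.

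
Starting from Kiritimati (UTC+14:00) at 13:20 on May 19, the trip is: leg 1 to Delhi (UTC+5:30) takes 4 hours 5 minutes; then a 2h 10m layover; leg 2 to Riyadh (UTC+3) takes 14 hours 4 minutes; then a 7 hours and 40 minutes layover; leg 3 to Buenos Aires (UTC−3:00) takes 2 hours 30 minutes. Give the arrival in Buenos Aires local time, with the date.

Convert departure to UTC: 13:20 − 14:00 = 23:20 UTC on May 18.
Add 4 hours and 5 minutes leg 1 → 03:25 UTC (May 19).
Add 2 hours 10 minutes layover in Delhi → 05:35 UTC.
Add 14 hours 4 minutes leg 2 → 19:39 UTC.
Add 7 hours 40 minutes layover in Riyadh → 03:19 UTC (May 20).
Add 2 hours 30 minutes leg 3 → 05:49 UTC.
Buenos Aires is UTC−3:00, so local arrival = 05:49 − 3:00 = 02:49 on May 20.

02:49 on May 20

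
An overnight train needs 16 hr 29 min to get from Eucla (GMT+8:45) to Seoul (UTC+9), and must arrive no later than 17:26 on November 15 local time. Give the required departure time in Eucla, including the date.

Target arrival in UTC: 17:26 − 9:00 = 08:26 on Nov 15.
Subtract 16 hours 29 minutes → departure 15:57 UTC on Nov 14.
Eucla is UTC+8:45: 15:57 + 8:45 = 00:42 on Nov 15.

00:42 on November 15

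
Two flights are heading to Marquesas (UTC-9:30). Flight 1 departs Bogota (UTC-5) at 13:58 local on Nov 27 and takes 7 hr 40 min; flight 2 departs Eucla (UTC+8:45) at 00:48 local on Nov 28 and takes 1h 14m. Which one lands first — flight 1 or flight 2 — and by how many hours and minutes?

Flight 1 in UTC: 13:58 + 5:00 = 18:58 on Nov 27.
+7 hours and 40 minutes → arrive 02:38 UTC on Nov 28.
Flight 2 in UTC: 00:48 − 8:45 = 16:03 on Nov 27.
+1 hour and 14 minutes → arrive 17:17 UTC on Nov 27.
Flight 2 lands earlier by 9 hours 21 minutes.

the second, by 9 hours 21 minutes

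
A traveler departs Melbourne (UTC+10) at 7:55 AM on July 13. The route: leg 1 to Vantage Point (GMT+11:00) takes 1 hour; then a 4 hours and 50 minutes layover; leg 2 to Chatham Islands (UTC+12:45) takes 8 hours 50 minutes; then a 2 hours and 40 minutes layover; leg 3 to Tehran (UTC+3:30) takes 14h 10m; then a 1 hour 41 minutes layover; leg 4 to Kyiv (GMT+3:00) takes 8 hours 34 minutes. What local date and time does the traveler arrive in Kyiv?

6:40 PM on Jul 14

Convert departure to UTC: 7:55 AM − 10:00 = 9:55 PM UTC on Jul 12.
Add 1 hour leg 1 → 10:55 PM UTC.
Add 4 hours and 50 minutes layover in Vantage Point → 3:45 AM UTC (Jul 13).
Add 8 hours and 50 minutes leg 2 → 12:35 PM UTC.
Add 2 hours and 40 minutes layover in Chatham Islands → 3:15 PM UTC.
Add 14 hours 10 minutes leg 3 → 5:25 AM UTC (Jul 14).
Add 1 hour 41 minutes layover in Tehran → 7:06 AM UTC.
Add 8 hours and 34 minutes leg 4 → 3:40 PM UTC.
Kyiv is UTC+3:00, so local arrival = 3:40 PM + 3:00 = 6:40 PM on Jul 14.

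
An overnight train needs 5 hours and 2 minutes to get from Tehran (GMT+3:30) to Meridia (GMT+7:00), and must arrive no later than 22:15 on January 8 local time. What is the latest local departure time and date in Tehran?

13:43 on January 8

Target arrival in UTC: 22:15 − 7:00 = 15:15 on Jan 8.
Subtract 5 hours and 2 minutes → departure 10:13 UTC on Jan 8.
Tehran is UTC+3:30: 10:13 + 3:30 = 13:43 on Jan 8.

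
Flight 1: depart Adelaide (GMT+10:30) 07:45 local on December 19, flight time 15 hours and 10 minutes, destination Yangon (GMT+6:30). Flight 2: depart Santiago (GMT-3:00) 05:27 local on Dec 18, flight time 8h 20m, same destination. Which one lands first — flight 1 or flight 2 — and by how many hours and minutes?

the second, by 19 hours 38 minutes

Flight 1 in UTC: 07:45 − 10:30 = 21:15 on Dec 18.
+15 hours 10 minutes → arrive 12:25 UTC on Dec 19.
Flight 2 in UTC: 05:27 + 3:00 = 08:27 on Dec 18.
+8 hours and 20 minutes → arrive 16:47 UTC on Dec 18.
Flight 2 lands earlier by 19 hours 38 minutes.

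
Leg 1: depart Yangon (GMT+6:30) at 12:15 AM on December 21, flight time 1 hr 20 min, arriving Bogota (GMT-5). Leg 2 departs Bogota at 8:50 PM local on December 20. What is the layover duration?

Convert departure to UTC: 12:15 AM − 6:30 = 5:45 PM UTC on Dec 20.
Add 1 hour and 20 minutes flight time → 7:05 PM UTC.
Bogota is UTC−5:00, so local arrival = 7:05 PM − 5:00 = 2:05 PM on Dec 20.
Layover = 8:50 PM − 2:05 PM = 6 hours 45 minutes.

6 hours 45 minutes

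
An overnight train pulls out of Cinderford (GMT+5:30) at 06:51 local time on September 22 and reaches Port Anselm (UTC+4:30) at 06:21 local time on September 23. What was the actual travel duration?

Departure in UTC: 06:51 − 5:30 = 01:21 on Sep 22.
Arrival in UTC: 06:21 − 4:30 = 01:51 on Sep 23.
Elapsed = 01:51 − 01:21 (+1 day) = 24 hours 30 minutes.

24 hours 30 minutes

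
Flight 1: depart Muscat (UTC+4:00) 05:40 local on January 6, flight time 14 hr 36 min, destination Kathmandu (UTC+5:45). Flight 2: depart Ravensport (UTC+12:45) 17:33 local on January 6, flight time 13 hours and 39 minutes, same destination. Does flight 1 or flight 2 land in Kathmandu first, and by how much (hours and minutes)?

the first, by 2 hours 11 minutes

Flight 1 in UTC: 05:40 − 4:00 = 01:40 on Jan 6.
+14 hours 36 minutes → arrive 16:16 UTC on Jan 6.
Flight 2 in UTC: 17:33 − 12:45 = 04:48 on Jan 6.
+13 hours 39 minutes → arrive 18:27 UTC on Jan 6.
Flight 1 lands earlier by 2 hours 11 minutes.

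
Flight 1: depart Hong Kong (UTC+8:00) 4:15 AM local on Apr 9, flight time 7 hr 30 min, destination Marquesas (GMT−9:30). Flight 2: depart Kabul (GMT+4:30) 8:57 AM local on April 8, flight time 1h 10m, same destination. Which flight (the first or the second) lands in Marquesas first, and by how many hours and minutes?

the second, by 22 hours 8 minutes

Flight 1 in UTC: 4:15 AM − 8:00 = 8:15 PM on Apr 8.
+7 hours and 30 minutes → arrive 3:45 AM UTC on Apr 9.
Flight 2 in UTC: 8:57 AM − 4:30 = 4:27 AM on Apr 8.
+1 hour 10 minutes → arrive 5:37 AM UTC on Apr 8.
Flight 2 lands earlier by 22 hours 8 minutes.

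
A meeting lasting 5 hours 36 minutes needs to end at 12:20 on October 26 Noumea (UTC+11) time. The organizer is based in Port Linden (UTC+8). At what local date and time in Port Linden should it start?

Target end time in UTC: 12:20 − 11:00 = 01:20 on Oct 26.
Subtract 5 hours 36 minutes → start 19:44 UTC on Oct 25.
Port Linden is UTC+8:00: 19:44 + 8:00 = 03:44 on Oct 26.

03:44 on Oct 26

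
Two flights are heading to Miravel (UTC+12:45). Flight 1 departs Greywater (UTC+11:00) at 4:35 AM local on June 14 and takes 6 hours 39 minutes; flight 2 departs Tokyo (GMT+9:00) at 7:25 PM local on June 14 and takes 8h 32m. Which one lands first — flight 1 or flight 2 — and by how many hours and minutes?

Flight 1 in UTC: 4:35 AM − 11:00 = 5:35 PM on Jun 13.
+6 hours and 39 minutes → arrive 12:14 AM UTC on Jun 14.
Flight 2 in UTC: 7:25 PM − 9:00 = 10:25 AM on Jun 14.
+8 hours and 32 minutes → arrive 6:57 PM UTC on Jun 14.
Flight 1 lands earlier by 18 hours 43 minutes.

the first, by 18 hours 43 minutes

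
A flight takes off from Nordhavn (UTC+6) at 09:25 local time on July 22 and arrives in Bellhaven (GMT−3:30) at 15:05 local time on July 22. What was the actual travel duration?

Departure in UTC: 09:25 − 6:00 = 03:25 on Jul 22.
Arrival in UTC: 15:05 + 3:30 = 18:35 on Jul 22.
Elapsed = 18:35 − 03:25 = 15 hours 10 minutes.

15 hours 10 minutes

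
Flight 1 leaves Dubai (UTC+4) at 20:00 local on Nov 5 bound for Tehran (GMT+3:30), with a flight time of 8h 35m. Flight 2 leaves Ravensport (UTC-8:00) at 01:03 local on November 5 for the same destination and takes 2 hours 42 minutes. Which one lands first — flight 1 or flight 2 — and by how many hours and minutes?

the second, by 12 hours 50 minutes

Flight 1 in UTC: 20:00 − 4:00 = 16:00 on Nov 5.
+8 hours and 35 minutes → arrive 00:35 UTC on Nov 6.
Flight 2 in UTC: 01:03 + 8:00 = 09:03 on Nov 5.
+2 hours 42 minutes → arrive 11:45 UTC on Nov 5.
Flight 2 lands earlier by 12 hours 50 minutes.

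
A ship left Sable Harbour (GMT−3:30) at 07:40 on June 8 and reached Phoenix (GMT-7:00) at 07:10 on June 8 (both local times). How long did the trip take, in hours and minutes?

3 hours

Phoenix is 3:30 behind Sable Harbour.
Clock-face elapsed time (ignoring zones) is −30 minutes.
Actual elapsed = −30 minutes + 3:30 = 3 hours.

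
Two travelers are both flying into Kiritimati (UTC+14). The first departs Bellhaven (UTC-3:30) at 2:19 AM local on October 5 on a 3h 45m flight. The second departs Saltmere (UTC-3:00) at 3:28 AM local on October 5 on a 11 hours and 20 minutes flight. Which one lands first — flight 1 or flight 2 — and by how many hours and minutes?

Flight 1 in UTC: 2:19 AM + 3:30 = 5:49 AM on Oct 5.
+3 hours 45 minutes → arrive 9:34 AM UTC on Oct 5.
Flight 2 in UTC: 3:28 AM + 3:00 = 6:28 AM on Oct 5.
+11 hours and 20 minutes → arrive 5:48 PM UTC on Oct 5.
Flight 1 lands earlier by 8 hours 14 minutes.

the first, by 8 hours 14 minutes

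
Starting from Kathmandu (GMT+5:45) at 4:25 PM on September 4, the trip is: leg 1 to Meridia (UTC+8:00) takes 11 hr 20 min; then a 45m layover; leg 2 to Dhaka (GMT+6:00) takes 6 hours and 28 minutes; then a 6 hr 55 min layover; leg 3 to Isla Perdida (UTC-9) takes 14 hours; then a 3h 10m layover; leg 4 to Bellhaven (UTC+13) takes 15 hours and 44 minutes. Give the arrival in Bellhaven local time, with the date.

10:02 AM on September 7

Convert departure to UTC: 4:25 PM − 5:45 = 10:40 AM UTC on Sep 4.
Add 11 hours 20 minutes leg 1 → 10:00 PM UTC.
Add 45 minutes layover in Meridia → 10:45 PM UTC.
Add 6 hours and 28 minutes leg 2 → 5:13 AM UTC (Sep 5).
Add 6 hours and 55 minutes layover in Dhaka → 12:08 PM UTC.
Add 14 hours leg 3 → 2:08 AM UTC (Sep 6).
Add 3 hours 10 minutes layover in Isla Perdida → 5:18 AM UTC.
Add 15 hours and 44 minutes leg 4 → 9:02 PM UTC.
Bellhaven is UTC+13:00, so local arrival = 9:02 PM + 13:00 = 10:02 AM on Sep 7.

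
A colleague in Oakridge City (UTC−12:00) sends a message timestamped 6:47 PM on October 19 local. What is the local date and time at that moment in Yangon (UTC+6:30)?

Yangon is 18:30 ahead of Oakridge City.
Shift by the zone difference: 6:47 PM + 18:30 = 1:17 PM on Oct 20 in Yangon.

1:17 PM on October 20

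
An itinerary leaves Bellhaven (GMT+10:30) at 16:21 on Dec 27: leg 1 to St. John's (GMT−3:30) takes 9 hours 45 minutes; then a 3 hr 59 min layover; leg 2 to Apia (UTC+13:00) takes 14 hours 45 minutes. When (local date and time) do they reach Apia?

Convert departure to UTC: 16:21 − 10:30 = 05:51 UTC on Dec 27.
Add 9 hours and 45 minutes leg 1 → 15:36 UTC.
Add 3 hours and 59 minutes layover in St. John's → 19:35 UTC.
Add 14 hours 45 minutes leg 2 → 10:20 UTC (Dec 28).
Apia is UTC+13:00, so local arrival = 10:20 + 13:00 = 23:20 on Dec 28.

23:20 on December 28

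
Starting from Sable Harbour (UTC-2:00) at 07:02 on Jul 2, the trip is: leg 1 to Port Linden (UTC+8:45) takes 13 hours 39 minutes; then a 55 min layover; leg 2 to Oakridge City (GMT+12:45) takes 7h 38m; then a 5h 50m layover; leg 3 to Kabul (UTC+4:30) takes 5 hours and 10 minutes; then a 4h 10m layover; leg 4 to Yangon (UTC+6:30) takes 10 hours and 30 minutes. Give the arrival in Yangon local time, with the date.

15:24 on Jul 4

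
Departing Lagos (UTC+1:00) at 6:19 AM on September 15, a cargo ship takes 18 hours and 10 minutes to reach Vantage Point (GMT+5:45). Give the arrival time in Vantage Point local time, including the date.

5:14 AM on Sep 16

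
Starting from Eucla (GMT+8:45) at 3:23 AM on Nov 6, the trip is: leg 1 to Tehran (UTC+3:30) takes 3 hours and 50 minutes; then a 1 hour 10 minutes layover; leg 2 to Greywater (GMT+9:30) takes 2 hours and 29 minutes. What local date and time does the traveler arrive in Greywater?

11:37 AM on November 6

Convert departure to UTC: 3:23 AM − 8:45 = 6:38 PM UTC on Nov 5.
Add 3 hours 50 minutes leg 1 → 10:28 PM UTC.
Add 1 hour and 10 minutes layover in Tehran → 11:38 PM UTC.
Add 2 hours and 29 minutes leg 2 → 2:07 AM UTC (Nov 6).
Greywater is UTC+9:30, so local arrival = 2:07 AM + 9:30 = 11:37 AM on Nov 6.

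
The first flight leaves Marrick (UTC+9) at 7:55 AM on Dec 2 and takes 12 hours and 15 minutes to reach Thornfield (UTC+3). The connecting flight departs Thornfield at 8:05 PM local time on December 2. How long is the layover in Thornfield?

5 hours 55 minutes

Convert departure to UTC: 7:55 AM − 9:00 = 10:55 PM UTC on Dec 1.
Add 12 hours 15 minutes flight time → 11:10 AM UTC (Dec 2).
Thornfield is UTC+3:00, so local arrival = 11:10 AM + 3:00 = 2:10 PM on Dec 2.
Layover = 8:05 PM − 2:10 PM = 5 hours 55 minutes.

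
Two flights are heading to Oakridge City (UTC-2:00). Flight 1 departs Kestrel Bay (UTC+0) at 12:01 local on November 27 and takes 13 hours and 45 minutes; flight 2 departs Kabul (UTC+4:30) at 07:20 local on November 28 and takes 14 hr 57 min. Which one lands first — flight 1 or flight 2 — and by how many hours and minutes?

Flight 1 departs at 12:01 UTC (Nov 27).
+13 hours 45 minutes → arrive 01:46 UTC on Nov 28.
Flight 2 in UTC: 07:20 − 4:30 = 02:50 on Nov 28.
+14 hours 57 minutes → arrive 17:47 UTC on Nov 28.
Flight 1 lands earlier by 16 hours 1 minute.

the first, by 16 hours 1 minute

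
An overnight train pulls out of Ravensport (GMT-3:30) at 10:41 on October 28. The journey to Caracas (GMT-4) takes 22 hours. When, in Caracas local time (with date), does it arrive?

08:11 on October 29

Convert departure to UTC: 10:41 + 3:30 = 14:11 UTC on Oct 28.
Add 22 hours travel time → 12:11 UTC (Oct 29).
Caracas is UTC−4:00, so local arrival = 12:11 − 4:00 = 08:11 on Oct 29.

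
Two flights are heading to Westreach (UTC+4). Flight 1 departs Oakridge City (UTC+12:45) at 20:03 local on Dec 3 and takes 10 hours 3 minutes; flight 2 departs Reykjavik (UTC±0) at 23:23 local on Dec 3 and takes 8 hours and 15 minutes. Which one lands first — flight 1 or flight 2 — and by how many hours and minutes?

the first, by 14 hours 17 minutes

Flight 1 in UTC: 20:03 − 12:45 = 07:18 on Dec 3.
+10 hours 3 minutes → arrive 17:21 UTC on Dec 3.
Flight 2 departs at 23:23 UTC (Dec 3).
+8 hours and 15 minutes → arrive 07:38 UTC on Dec 4.
Flight 1 lands earlier by 14 hours 17 minutes.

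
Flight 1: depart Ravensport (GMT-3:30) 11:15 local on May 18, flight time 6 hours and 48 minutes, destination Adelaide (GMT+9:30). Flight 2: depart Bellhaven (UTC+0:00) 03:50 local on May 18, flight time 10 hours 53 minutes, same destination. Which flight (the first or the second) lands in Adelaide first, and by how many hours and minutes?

Flight 1 in UTC: 11:15 + 3:30 = 14:45 on May 18.
+6 hours and 48 minutes → arrive 21:33 UTC on May 18.
Flight 2 departs at 03:50 UTC (May 18).
+10 hours 53 minutes → arrive 14:43 UTC on May 18.
Flight 2 lands earlier by 6 hours 50 minutes.

the second, by 6 hours 50 minutes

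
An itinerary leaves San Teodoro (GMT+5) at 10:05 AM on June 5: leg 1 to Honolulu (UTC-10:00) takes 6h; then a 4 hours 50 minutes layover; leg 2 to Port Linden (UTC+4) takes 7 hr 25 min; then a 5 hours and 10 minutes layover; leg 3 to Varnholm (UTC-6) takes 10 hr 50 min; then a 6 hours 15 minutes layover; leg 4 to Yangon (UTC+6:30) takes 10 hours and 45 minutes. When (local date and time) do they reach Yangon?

Convert departure to UTC: 10:05 AM − 5:00 = 5:05 AM UTC on Jun 5.
Add 6 hours leg 1 → 11:05 AM UTC.
Add 4 hours 50 minutes layover in Honolulu → 3:55 PM UTC.
Add 7 hours and 25 minutes leg 2 → 11:20 PM UTC.
Add 5 hours and 10 minutes layover in Port Linden → 4:30 AM UTC (Jun 6).
Add 10 hours and 50 minutes leg 3 → 3:20 PM UTC.
Add 6 hours 15 minutes layover in Varnholm → 9:35 PM UTC.
Add 10 hours 45 minutes leg 4 → 8:20 AM UTC (Jun 7).
Yangon is UTC+6:30, so local arrival = 8:20 AM + 6:30 = 2:50 PM on Jun 7.

2:50 PM on Jun 7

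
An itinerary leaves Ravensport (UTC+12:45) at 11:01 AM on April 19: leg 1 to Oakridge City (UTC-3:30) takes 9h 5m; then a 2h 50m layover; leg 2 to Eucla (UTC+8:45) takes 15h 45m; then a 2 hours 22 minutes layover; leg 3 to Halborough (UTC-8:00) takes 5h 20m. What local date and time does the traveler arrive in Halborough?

Convert departure to UTC: 11:01 AM − 12:45 = 10:16 PM UTC on Apr 18.
Add 9 hours and 5 minutes leg 1 → 7:21 AM UTC (Apr 19).
Add 2 hours 50 minutes layover in Oakridge City → 10:11 AM UTC.
Add 15 hours and 45 minutes leg 2 → 1:56 AM UTC (Apr 20).
Add 2 hours and 22 minutes layover in Eucla → 4:18 AM UTC.
Add 5 hours and 20 minutes leg 3 → 9:38 AM UTC.
Halborough is UTC−8:00, so local arrival = 9:38 AM − 8:00 = 1:38 AM on Apr 20.

1:38 AM on April 20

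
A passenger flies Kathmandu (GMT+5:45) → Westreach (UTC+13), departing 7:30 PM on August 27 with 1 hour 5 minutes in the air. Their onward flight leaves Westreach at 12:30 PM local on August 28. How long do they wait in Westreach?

8 hours 40 minutes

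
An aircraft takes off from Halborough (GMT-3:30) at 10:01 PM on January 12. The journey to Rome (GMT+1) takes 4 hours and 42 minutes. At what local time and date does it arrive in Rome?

Rome is 4:30 ahead of Halborough.
After 4 hours 42 minutes it is 2:43 AM (Jan 13) in Halborough.
Shift by the zone difference: 2:43 AM + 4:30 = 7:13 AM on Jan 13 in Rome.

7:13 AM on Jan 13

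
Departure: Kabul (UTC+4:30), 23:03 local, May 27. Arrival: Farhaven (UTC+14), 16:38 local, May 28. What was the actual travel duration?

8 hours 5 minutes

Departure in UTC: 23:03 − 4:30 = 18:33 on May 27.
Arrival in UTC: 16:38 − 14:00 = 02:38 on May 28.
Elapsed = 02:38 − 18:33 (+1 day) = 8 hours 5 minutes.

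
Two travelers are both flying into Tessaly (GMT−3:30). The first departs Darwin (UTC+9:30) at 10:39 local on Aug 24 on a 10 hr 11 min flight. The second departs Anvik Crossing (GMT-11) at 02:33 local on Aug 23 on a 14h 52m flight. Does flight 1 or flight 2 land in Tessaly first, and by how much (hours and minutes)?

the second, by 6 hours 55 minutes

Flight 1 in UTC: 10:39 − 9:30 = 01:09 on Aug 24.
+10 hours and 11 minutes → arrive 11:20 UTC on Aug 24.
Flight 2 in UTC: 02:33 + 11:00 = 13:33 on Aug 23.
+14 hours 52 minutes → arrive 04:25 UTC on Aug 24.
Flight 2 lands earlier by 6 hours 55 minutes.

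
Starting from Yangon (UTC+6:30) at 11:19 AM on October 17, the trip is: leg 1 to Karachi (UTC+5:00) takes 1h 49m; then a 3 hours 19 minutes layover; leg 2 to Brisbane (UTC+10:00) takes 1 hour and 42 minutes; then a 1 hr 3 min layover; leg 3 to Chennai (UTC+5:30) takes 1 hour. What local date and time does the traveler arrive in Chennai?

7:12 PM on October 17

Convert departure to UTC: 11:19 AM − 6:30 = 4:49 AM UTC on Oct 17.
Add 1 hour and 49 minutes leg 1 → 6:38 AM UTC.
Add 3 hours 19 minutes layover in Karachi → 9:57 AM UTC.
Add 1 hour 42 minutes leg 2 → 11:39 AM UTC.
Add 1 hour and 3 minutes layover in Brisbane → 12:42 PM UTC.
Add 1 hour leg 3 → 1:42 PM UTC.
Chennai is UTC+5:30, so local arrival = 1:42 PM + 5:30 = 7:12 PM on Oct 17.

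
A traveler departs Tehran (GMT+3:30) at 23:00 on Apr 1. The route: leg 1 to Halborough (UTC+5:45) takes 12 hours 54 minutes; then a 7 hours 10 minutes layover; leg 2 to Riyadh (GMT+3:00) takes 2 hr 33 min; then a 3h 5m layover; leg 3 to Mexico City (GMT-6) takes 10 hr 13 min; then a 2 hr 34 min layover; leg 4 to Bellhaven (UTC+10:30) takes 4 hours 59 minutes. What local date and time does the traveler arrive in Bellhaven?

Convert departure to UTC: 23:00 − 3:30 = 19:30 UTC on Apr 1.
Add 12 hours 54 minutes leg 1 → 08:24 UTC (Apr 2).
Add 7 hours 10 minutes layover in Halborough → 15:34 UTC.
Add 2 hours 33 minutes leg 2 → 18:07 UTC.
Add 3 hours 5 minutes layover in Riyadh → 21:12 UTC.
Add 10 hours and 13 minutes leg 3 → 07:25 UTC (Apr 3).
Add 2 hours and 34 minutes layover in Mexico City → 09:59 UTC.
Add 4 hours 59 minutes leg 4 → 14:58 UTC.
Bellhaven is UTC+10:30, so local arrival = 14:58 + 10:30 = 01:28 on Apr 4.

01:28 on April 4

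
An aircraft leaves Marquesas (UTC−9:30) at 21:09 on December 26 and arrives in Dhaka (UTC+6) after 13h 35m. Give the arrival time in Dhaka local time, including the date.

02:14 on Dec 28

Convert departure to UTC: 21:09 + 9:30 = 06:39 UTC on Dec 27.
Add 13 hours and 35 minutes travel time → 20:14 UTC.
Dhaka is UTC+6:00, so local arrival = 20:14 + 6:00 = 02:14 on Dec 28.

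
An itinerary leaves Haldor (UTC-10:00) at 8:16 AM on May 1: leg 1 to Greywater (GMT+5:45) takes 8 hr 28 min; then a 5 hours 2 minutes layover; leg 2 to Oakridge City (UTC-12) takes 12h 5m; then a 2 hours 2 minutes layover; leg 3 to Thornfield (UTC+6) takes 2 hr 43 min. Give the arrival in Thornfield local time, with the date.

Convert departure to UTC: 8:16 AM + 10:00 = 6:16 PM UTC on May 1.
Add 8 hours 28 minutes leg 1 → 2:44 AM UTC (May 2).
Add 5 hours and 2 minutes layover in Greywater → 7:46 AM UTC.
Add 12 hours 5 minutes leg 2 → 7:51 PM UTC.
Add 2 hours 2 minutes layover in Oakridge City → 9:53 PM UTC.
Add 2 hours and 43 minutes leg 3 → 12:36 AM UTC (May 3).
Thornfield is UTC+6:00, so local arrival = 12:36 AM + 6:00 = 6:36 AM on May 3.

6:36 AM on May 3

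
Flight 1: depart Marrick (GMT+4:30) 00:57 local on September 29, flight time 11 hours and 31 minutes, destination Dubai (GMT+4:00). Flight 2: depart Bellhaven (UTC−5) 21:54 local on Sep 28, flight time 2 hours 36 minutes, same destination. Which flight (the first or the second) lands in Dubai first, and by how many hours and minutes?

Flight 1 in UTC: 00:57 − 4:30 = 20:27 on Sep 28.
+11 hours and 31 minutes → arrive 07:58 UTC on Sep 29.
Flight 2 in UTC: 21:54 + 5:00 = 02:54 on Sep 29.
+2 hours 36 minutes → arrive 05:30 UTC on Sep 29.
Flight 2 lands earlier by 2 hours 28 minutes.

the second, by 2 hours 28 minutes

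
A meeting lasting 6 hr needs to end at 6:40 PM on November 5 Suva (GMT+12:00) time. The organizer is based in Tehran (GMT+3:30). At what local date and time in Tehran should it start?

4:10 AM on Nov 5

Target end time in UTC: 6:40 PM − 12:00 = 6:40 AM on Nov 5.
Subtract 6 hours → start 12:40 AM UTC on Nov 5.
Tehran is UTC+3:30: 12:40 AM + 3:30 = 4:10 AM on Nov 5.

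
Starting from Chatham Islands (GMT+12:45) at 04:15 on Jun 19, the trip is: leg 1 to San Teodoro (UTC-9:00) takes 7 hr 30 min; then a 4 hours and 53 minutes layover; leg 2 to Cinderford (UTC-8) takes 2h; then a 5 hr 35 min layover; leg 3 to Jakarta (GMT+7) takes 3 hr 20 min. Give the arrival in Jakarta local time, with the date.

Convert departure to UTC: 04:15 − 12:45 = 15:30 UTC on Jun 18.
Add 7 hours 30 minutes leg 1 → 23:00 UTC.
Add 4 hours and 53 minutes layover in San Teodoro → 03:53 UTC (Jun 19).
Add 2 hours leg 2 → 05:53 UTC.
Add 5 hours and 35 minutes layover in Cinderford → 11:28 UTC.
Add 3 hours 20 minutes leg 3 → 14:48 UTC.
Jakarta is UTC+7:00, so local arrival = 14:48 + 7:00 = 21:48 on Jun 19.

21:48 on Jun 19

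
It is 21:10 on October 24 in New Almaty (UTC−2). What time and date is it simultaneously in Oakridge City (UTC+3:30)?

02:40 on October 25

In UTC: 21:10 + 2:00 = 23:10 on Oct 24.
Oakridge City is UTC+3:30: 23:10 + 3:30 = 02:40 on Oct 25.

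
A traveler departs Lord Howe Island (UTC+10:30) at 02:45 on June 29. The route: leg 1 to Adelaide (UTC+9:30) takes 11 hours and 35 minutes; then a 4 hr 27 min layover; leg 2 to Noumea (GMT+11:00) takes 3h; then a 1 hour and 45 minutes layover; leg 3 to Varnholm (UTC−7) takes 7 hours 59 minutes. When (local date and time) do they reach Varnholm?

Convert departure to UTC: 02:45 − 10:30 = 16:15 UTC on Jun 28.
Add 11 hours and 35 minutes leg 1 → 03:50 UTC (Jun 29).
Add 4 hours and 27 minutes layover in Adelaide → 08:17 UTC.
Add 3 hours leg 2 → 11:17 UTC.
Add 1 hour and 45 minutes layover in Noumea → 13:02 UTC.
Add 7 hours and 59 minutes leg 3 → 21:01 UTC.
Varnholm is UTC−7:00, so local arrival = 21:01 − 7:00 = 14:01 on Jun 29.

14:01 on June 29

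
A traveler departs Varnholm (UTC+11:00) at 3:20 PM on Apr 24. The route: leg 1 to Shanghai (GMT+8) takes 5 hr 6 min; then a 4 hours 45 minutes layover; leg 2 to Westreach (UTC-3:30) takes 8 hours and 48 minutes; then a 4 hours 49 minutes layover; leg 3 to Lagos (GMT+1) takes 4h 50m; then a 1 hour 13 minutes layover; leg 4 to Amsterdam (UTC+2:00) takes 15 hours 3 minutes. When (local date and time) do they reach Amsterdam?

Convert departure to UTC: 3:20 PM − 11:00 = 4:20 AM UTC on Apr 24.
Add 5 hours 6 minutes leg 1 → 9:26 AM UTC.
Add 4 hours and 45 minutes layover in Shanghai → 2:11 PM UTC.
Add 8 hours 48 minutes leg 2 → 10:59 PM UTC.
Add 4 hours 49 minutes layover in Westreach → 3:48 AM UTC (Apr 25).
Add 4 hours 50 minutes leg 3 → 8:38 AM UTC.
Add 1 hour and 13 minutes layover in Lagos → 9:51 AM UTC.
Add 15 hours and 3 minutes leg 4 → 12:54 AM UTC (Apr 26).
Amsterdam is UTC+2:00, so local arrival = 12:54 AM + 2:00 = 2:54 AM on Apr 26.

2:54 AM on Apr 26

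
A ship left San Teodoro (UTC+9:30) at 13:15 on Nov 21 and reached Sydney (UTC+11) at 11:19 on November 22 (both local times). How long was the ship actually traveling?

Sydney is 1:30 ahead of San Teodoro.
Clock-face elapsed time (ignoring zones) is 22 hours 4 minutes.
Actual elapsed = 22 hours 4 minutes − 1:30 = 20 hours 34 minutes.

20 hours 34 minutes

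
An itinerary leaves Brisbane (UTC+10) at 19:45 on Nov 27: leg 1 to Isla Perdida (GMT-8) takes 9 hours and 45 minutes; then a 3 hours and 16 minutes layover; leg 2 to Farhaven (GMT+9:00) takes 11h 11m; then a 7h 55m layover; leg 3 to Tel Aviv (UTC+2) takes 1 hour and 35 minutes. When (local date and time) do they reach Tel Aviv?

21:27 on November 28

Convert departure to UTC: 19:45 − 10:00 = 09:45 UTC on Nov 27.
Add 9 hours 45 minutes leg 1 → 19:30 UTC.
Add 3 hours and 16 minutes layover in Isla Perdida → 22:46 UTC.
Add 11 hours and 11 minutes leg 2 → 09:57 UTC (Nov 28).
Add 7 hours 55 minutes layover in Farhaven → 17:52 UTC.
Add 1 hour and 35 minutes leg 3 → 19:27 UTC.
Tel Aviv is UTC+2:00, so local arrival = 19:27 + 2:00 = 21:27 on Nov 28.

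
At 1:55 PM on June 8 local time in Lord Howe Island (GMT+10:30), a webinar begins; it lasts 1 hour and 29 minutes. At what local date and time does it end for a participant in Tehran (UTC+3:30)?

Convert start to UTC: 1:55 PM − 10:30 = 3:25 AM UTC on Jun 8.
Add 1 hour and 29 minutes duration → 4:54 AM UTC.
Tehran is UTC+3:30, so local end time = 4:54 AM + 3:30 = 8:24 AM on Jun 8.

8:24 AM on June 8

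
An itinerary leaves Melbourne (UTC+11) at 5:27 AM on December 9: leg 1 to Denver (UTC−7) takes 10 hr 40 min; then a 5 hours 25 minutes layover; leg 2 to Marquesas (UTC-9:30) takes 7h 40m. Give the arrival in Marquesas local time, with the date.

Convert departure to UTC: 5:27 AM − 11:00 = 6:27 PM UTC on Dec 8.
Add 10 hours and 40 minutes leg 1 → 5:07 AM UTC (Dec 9).
Add 5 hours and 25 minutes layover in Denver → 10:32 AM UTC.
Add 7 hours 40 minutes leg 2 → 6:12 PM UTC.
Marquesas is UTC−9:30, so local arrival = 6:12 PM − 9:30 = 8:42 AM on Dec 9.

8:42 AM on Dec 9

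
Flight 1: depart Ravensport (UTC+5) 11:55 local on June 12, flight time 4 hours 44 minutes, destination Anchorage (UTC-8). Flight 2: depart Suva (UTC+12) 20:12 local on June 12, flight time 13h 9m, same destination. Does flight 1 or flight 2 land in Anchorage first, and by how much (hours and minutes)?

the first, by 9 hours 42 minutes

Flight 1 in UTC: 11:55 − 5:00 = 06:55 on Jun 12.
+4 hours and 44 minutes → arrive 11:39 UTC on Jun 12.
Flight 2 in UTC: 20:12 − 12:00 = 08:12 on Jun 12.
+13 hours 9 minutes → arrive 21:21 UTC on Jun 12.
Flight 1 lands earlier by 9 hours 42 minutes.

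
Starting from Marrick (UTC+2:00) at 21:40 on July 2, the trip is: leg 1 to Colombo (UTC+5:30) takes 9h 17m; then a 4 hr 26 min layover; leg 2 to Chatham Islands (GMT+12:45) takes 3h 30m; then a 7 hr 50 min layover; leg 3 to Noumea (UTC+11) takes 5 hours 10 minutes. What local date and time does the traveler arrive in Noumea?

12:53 on Jul 4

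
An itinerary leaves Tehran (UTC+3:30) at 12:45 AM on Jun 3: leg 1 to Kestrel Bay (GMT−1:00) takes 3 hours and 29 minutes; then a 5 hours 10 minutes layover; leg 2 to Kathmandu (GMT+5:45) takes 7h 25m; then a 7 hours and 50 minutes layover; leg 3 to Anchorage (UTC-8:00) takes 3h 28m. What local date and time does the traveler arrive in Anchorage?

Convert departure to UTC: 12:45 AM − 3:30 = 9:15 PM UTC on Jun 2.
Add 3 hours 29 minutes leg 1 → 12:44 AM UTC (Jun 3).
Add 5 hours 10 minutes layover in Kestrel Bay → 5:54 AM UTC.
Add 7 hours and 25 minutes leg 2 → 1:19 PM UTC.
Add 7 hours and 50 minutes layover in Kathmandu → 9:09 PM UTC.
Add 3 hours and 28 minutes leg 3 → 12:37 AM UTC (Jun 4).
Anchorage is UTC−8:00, so local arrival = 12:37 AM − 8:00 = 4:37 PM on Jun 3.

4:37 PM on June 3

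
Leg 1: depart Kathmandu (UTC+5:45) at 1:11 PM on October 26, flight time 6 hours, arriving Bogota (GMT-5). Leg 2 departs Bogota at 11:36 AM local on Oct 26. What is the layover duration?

3 hours 10 minutes

Convert departure to UTC: 1:11 PM − 5:45 = 7:26 AM UTC on Oct 26.
Add 6 hours flight time → 1:26 PM UTC.
Bogota is UTC−5:00, so local arrival = 1:26 PM − 5:00 = 8:26 AM on Oct 26.
Layover = 11:36 AM − 8:26 AM = 3 hours 10 minutes.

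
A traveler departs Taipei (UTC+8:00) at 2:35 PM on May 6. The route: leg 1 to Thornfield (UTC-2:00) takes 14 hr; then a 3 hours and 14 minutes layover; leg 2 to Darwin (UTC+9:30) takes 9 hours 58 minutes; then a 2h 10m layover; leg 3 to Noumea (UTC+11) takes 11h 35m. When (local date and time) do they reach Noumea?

Convert departure to UTC: 2:35 PM − 8:00 = 6:35 AM UTC on May 6.
Add 14 hours leg 1 → 8:35 PM UTC.
Add 3 hours 14 minutes layover in Thornfield → 11:49 PM UTC.
Add 9 hours and 58 minutes leg 2 → 9:47 AM UTC (May 7).
Add 2 hours and 10 minutes layover in Darwin → 11:57 AM UTC.
Add 11 hours 35 minutes leg 3 → 11:32 PM UTC.
Noumea is UTC+11:00, so local arrival = 11:32 PM + 11:00 = 10:32 AM on May 8.

10:32 AM on May 8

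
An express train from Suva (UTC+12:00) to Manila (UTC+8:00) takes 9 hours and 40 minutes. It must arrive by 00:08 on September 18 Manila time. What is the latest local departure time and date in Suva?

18:28 on September 17

Target arrival in UTC: 00:08 − 8:00 = 16:08 on Sep 17.
Subtract 9 hours 40 minutes → departure 06:28 UTC on Sep 17.
Suva is UTC+12:00: 06:28 + 12:00 = 18:28 on Sep 17.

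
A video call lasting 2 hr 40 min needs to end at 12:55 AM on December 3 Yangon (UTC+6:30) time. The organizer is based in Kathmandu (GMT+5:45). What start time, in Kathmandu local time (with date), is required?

9:30 PM on December 2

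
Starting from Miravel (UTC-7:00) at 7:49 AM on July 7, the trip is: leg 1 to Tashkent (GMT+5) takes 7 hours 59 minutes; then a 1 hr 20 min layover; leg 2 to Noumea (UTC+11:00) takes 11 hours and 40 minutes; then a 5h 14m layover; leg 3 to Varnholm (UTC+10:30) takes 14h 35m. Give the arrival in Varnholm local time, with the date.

Convert departure to UTC: 7:49 AM + 7:00 = 2:49 PM UTC on Jul 7.
Add 7 hours and 59 minutes leg 1 → 10:48 PM UTC.
Add 1 hour and 20 minutes layover in Tashkent → 12:08 AM UTC (Jul 8).
Add 11 hours and 40 minutes leg 2 → 11:48 AM UTC.
Add 5 hours and 14 minutes layover in Noumea → 5:02 PM UTC.
Add 14 hours and 35 minutes leg 3 → 7:37 AM UTC (Jul 9).
Varnholm is UTC+10:30, so local arrival = 7:37 AM + 10:30 = 6:07 PM on Jul 9.

6:07 PM on July 9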